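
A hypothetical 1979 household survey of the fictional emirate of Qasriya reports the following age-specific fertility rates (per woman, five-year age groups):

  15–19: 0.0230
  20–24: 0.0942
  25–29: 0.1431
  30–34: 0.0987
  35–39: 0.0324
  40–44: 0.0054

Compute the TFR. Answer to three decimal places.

Sum of ASFRs = 0.0230 + 0.0942 + 0.1431 + 0.0987 + 0.0324 + 0.0054 = 0.3968
TFR = 5 × 0.3968 = 1.984

1.984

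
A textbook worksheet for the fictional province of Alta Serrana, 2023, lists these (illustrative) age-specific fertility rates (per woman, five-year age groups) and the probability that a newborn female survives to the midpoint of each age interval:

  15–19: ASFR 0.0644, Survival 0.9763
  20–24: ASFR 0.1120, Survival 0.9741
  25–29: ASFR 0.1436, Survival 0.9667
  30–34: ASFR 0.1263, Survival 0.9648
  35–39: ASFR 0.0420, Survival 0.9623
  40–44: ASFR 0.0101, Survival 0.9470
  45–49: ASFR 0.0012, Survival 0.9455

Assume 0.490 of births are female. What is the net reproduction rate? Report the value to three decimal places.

Proportion female at birth = 0.490.
Per-age-group product (5 × ASFR × survival probability):
  15–19: 5 × 0.0644 × 0.9763 = 0.31437
  20–24: 5 × 0.1120 × 0.9741 = 0.54550
  25–29: 5 × 0.1436 × 0.9667 = 0.69409
  30–34: 5 × 0.1263 × 0.9648 = 0.60927
  35–39: 5 × 0.0420 × 0.9623 = 0.20208
  40–44: 5 × 0.0101 × 0.9470 = 0.04782
  45–49: 5 × 0.0012 × 0.9455 = 0.00567
Sum = 2.41880
NRR = 0.490 × 2.41880 = 1.18521
An NRR exceeding 1 indicates intrinsic growth under these rates.

1.185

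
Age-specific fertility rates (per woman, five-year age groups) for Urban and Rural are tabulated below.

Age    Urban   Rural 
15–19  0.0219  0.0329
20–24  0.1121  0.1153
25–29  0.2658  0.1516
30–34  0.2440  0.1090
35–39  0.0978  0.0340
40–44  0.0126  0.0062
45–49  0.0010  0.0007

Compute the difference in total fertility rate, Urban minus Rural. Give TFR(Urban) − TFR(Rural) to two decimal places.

Urban:
  Sum of ASFRs = 0.0219 + 0.1121 + 0.2658 + 0.2440 + 0.0978 + 0.0126 + 0.0010 = 0.7552
  TFR = 5 × 0.7552 = 3.776
Rural:
  Sum of ASFRs = 0.0329 + 0.1153 + 0.1516 + 0.1090 + 0.0340 + 0.0062 + 0.0007 = 0.4497
  TFR = 5 × 0.4497 = 2.2485
Difference = 3.776 − 2.2485 = 1.5275

1.53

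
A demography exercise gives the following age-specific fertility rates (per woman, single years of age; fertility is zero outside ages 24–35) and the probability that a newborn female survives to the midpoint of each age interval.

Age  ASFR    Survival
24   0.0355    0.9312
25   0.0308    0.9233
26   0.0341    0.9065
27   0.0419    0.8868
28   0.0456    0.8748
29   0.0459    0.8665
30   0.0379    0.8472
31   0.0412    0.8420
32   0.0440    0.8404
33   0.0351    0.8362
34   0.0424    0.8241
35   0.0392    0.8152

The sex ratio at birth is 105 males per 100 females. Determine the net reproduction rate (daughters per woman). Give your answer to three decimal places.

Proportion female at birth = 100 / (100 + 105) = 0.48780.
Each age group contributes 1 × ASFR × survival:
  24: 1 × 0.0355 × 0.9312 = 0.03306
  25: 1 × 0.0308 × 0.9233 = 0.02844
  26: 1 × 0.0341 × 0.9065 = 0.03091
  27: 1 × 0.0419 × 0.8868 = 0.03716
  28: 1 × 0.0456 × 0.8748 = 0.03989
  29: 1 × 0.0459 × 0.8665 = 0.03977
  30: 1 × 0.0379 × 0.8472 = 0.03211
  31: 1 × 0.0412 × 0.8420 = 0.03469
  32: 1 × 0.0440 × 0.8404 = 0.03698
  33: 1 × 0.0351 × 0.8362 = 0.02935
  34: 1 × 0.0424 × 0.8241 = 0.03494
  35: 1 × 0.0392 × 0.8152 = 0.03196
Sum = 0.40926
NRR = 0.48780 × 0.40926 = 0.19964

0.200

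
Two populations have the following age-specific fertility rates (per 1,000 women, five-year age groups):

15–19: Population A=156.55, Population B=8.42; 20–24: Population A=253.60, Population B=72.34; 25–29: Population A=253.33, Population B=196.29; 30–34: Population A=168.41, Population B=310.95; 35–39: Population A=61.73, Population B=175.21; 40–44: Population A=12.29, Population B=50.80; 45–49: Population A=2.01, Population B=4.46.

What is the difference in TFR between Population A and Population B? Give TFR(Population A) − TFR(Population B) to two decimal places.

0.45

Population A:
  Sum of ASFRs = 156.55 + 253.60 + 253.33 + 168.41 + 61.73 + 12.29 + 2.01 = 907.92
  TFR = 5 × 907.92 / 1000 = 4.5396
Population B:
  Sum of ASFRs = 8.42 + 72.34 + 196.29 + 310.95 + 175.21 + 50.80 + 4.46 = 818.47
  TFR = 5 × 818.47 / 1000 = 4.09235
Difference = 4.5396 − 4.09235 = 0.44725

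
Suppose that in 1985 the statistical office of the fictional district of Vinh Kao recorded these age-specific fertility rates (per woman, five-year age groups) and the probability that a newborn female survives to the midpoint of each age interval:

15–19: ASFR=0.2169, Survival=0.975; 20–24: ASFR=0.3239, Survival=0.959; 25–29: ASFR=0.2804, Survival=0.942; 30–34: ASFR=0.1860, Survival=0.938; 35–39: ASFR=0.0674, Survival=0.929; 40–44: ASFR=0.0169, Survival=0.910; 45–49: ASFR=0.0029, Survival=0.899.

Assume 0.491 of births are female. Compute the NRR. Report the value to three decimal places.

2.556

Proportion female at birth = 0.491.
Weighting each age-specific rate by interval width and survival:
  15–19: 5 × 0.2169 × 0.975 = 1.05739
  20–24: 5 × 0.3239 × 0.959 = 1.55310
  25–29: 5 × 0.2804 × 0.942 = 1.32068
  30–34: 5 × 0.1860 × 0.938 = 0.87234
  35–39: 5 × 0.0674 × 0.929 = 0.31307
  40–44: 5 × 0.0169 × 0.910 = 0.07690
  45–49: 5 × 0.0029 × 0.899 = 0.01304
Sum = 5.20652
NRR = 0.491 × 5.20652 = 2.55640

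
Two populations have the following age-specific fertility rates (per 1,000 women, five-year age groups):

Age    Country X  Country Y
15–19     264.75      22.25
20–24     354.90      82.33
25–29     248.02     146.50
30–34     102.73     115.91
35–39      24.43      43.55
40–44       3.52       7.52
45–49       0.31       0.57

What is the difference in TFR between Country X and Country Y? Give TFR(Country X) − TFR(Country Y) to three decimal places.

Country X:
  Sum of ASFRs = 264.75 + 354.90 + 248.02 + 102.73 + 24.43 + 3.52 + 0.31 = 998.66
  TFR = 5 × 998.66 / 1000 = 4.9933
Country Y:
  Sum of ASFRs = 22.25 + 82.33 + 146.50 + 115.91 + 43.55 + 7.52 + 0.57 = 418.63
  TFR = 5 × 418.63 / 1000 = 2.09315
Difference = 4.9933 − 2.09315 = 2.90015

2.900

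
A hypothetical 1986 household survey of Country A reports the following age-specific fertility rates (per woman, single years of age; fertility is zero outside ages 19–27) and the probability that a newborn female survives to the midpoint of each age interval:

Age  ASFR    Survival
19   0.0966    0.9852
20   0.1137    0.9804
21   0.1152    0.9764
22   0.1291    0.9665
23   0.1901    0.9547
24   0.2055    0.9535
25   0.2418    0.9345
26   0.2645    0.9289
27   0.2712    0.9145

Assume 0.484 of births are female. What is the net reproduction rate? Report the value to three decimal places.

0.746

Proportion female at birth = 0.484.
Survival-weighted fertility by age (1·fₓ·Sₓ):
  19: 1 × 0.0966 × 0.9852 = 0.09517
  20: 1 × 0.1137 × 0.9804 = 0.11147
  21: 1 × 0.1152 × 0.9764 = 0.11248
  22: 1 × 0.1291 × 0.9665 = 0.12478
  23: 1 × 0.1901 × 0.9547 = 0.18149
  24: 1 × 0.2055 × 0.9535 = 0.19594
  25: 1 × 0.2418 × 0.9345 = 0.22596
  26: 1 × 0.2645 × 0.9289 = 0.24569
  27: 1 × 0.2712 × 0.9145 = 0.24801
Sum = 1.54099
NRR = 0.484 × 1.54099 = 0.74584
An NRR under 1 implies long-run decline under these rates.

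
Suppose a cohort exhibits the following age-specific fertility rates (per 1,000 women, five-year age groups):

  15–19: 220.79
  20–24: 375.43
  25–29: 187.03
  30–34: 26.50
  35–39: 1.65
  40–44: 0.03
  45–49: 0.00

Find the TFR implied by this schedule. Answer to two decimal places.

4.06

Sum of ASFRs = 220.79 + 375.43 + 187.03 + 26.50 + 1.65 + 0.03 + 0.00 = 811.43
TFR = 5 × 811.43 / 1000 = 4.05715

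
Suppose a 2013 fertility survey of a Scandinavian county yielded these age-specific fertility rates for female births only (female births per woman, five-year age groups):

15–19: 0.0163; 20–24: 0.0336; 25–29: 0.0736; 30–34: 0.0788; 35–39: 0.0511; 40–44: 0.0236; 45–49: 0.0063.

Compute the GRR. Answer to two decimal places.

Sum of female ASFRs = 0.0163 + 0.0336 + 0.0736 + 0.0788 + 0.0511 + 0.0236 + 0.0063 = 0.2833
GRR = 5 × 0.2833 = 1.4165

1.42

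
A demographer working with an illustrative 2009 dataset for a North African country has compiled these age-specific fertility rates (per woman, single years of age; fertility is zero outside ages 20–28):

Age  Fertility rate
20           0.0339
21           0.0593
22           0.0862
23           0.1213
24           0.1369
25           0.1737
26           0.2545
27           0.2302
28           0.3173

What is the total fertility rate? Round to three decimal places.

Sum of ASFRs = 0.0339 + 0.0593 + 0.0862 + 0.1213 + 0.1369 + 0.1737 + 0.2545 + 0.2302 + 0.3173 = 1.4133
TFR = 1.4133

1.413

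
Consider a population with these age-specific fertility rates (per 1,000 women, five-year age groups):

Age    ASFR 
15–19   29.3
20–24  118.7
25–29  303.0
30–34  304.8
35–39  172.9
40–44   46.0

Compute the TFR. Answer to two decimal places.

Sum of ASFRs = 29.3 + 118.7 + 303.0 + 304.8 + 172.9 + 46.0 = 974.7
TFR = 5 × 974.7 / 1000 = 4.8735

4.87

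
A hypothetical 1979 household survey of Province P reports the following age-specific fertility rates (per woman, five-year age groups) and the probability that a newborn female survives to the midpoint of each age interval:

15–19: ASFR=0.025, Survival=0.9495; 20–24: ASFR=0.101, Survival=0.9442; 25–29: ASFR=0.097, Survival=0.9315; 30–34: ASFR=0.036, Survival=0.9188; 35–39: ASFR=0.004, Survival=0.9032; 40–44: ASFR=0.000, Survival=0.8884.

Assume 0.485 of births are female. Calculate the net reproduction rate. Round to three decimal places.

0.597

Proportion female at birth = 0.485.
Survival-weighted fertility by age (5·fₓ·Sₓ):
  15–19: 5 × 0.025 × 0.9495 = 0.11869
  20–24: 5 × 0.101 × 0.9442 = 0.47682
  25–29: 5 × 0.097 × 0.9315 = 0.45178
  30–34: 5 × 0.036 × 0.9188 = 0.16538
  35–39: 5 × 0.004 × 0.9032 = 0.01806
  40–44: 5 × 0.000 × 0.8884 = 0.00000
Sum = 1.23073
NRR = 0.485 × 1.23073 = 0.59690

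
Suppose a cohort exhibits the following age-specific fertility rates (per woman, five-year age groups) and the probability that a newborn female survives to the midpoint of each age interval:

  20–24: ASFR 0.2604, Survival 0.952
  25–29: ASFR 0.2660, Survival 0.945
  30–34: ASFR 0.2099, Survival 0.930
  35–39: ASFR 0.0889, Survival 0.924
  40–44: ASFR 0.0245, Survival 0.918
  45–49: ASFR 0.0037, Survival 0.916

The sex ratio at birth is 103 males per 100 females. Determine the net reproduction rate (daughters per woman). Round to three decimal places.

1.977

Proportion female at birth = 100 / (100 + 103) = 0.49261.
Per-age-group product (5 × ASFR × survival probability):
  20–24: 5 × 0.2604 × 0.952 = 1.23950
  25–29: 5 × 0.2660 × 0.945 = 1.25685
  30–34: 5 × 0.2099 × 0.930 = 0.97604
  35–39: 5 × 0.0889 × 0.924 = 0.41072
  40–44: 5 × 0.0245 × 0.918 = 0.11246
  45–49: 5 × 0.0037 × 0.916 = 0.01695
Sum = 4.01252
NRR = 0.49261 × 4.01252 = 1.97661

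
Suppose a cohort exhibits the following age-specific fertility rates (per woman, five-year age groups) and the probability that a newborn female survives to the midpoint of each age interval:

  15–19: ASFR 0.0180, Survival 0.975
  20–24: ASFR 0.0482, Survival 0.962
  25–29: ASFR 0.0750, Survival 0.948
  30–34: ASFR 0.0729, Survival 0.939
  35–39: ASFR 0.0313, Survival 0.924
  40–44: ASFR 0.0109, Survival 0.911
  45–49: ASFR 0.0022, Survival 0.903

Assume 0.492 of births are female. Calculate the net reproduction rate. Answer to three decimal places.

Proportion female at birth = 0.492.
Weighting each age-specific rate by interval width and survival:
  15–19: 5 × 0.0180 × 0.975 = 0.08775
  20–24: 5 × 0.0482 × 0.962 = 0.23184
  25–29: 5 × 0.0750 × 0.948 = 0.35550
  30–34: 5 × 0.0729 × 0.939 = 0.34227
  35–39: 5 × 0.0313 × 0.924 = 0.14461
  40–44: 5 × 0.0109 × 0.911 = 0.04965
  45–49: 5 × 0.0022 × 0.903 = 0.00993
Sum = 1.22155
NRR = 0.492 × 1.22155 = 0.60100
With NRR below 1 the population is below replacement fertility.

0.601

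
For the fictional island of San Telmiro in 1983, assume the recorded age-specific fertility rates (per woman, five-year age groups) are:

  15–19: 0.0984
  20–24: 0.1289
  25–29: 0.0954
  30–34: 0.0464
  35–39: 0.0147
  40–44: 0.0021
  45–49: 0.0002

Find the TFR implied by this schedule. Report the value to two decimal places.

Sum of ASFRs = 0.0984 + 0.1289 + 0.0954 + 0.0464 + 0.0147 + 0.0021 + 0.0002 = 0.3861
TFR = 5 × 0.3861 = 1.9305

1.93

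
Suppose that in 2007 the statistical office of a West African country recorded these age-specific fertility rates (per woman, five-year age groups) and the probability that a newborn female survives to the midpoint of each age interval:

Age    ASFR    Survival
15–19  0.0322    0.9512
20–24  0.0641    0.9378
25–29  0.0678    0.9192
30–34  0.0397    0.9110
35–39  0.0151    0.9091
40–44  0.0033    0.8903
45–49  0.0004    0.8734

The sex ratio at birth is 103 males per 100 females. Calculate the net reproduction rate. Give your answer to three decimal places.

Proportion female at birth = 100 / (100 + 103) = 0.49261.
Each age group contributes 5 × ASFR × survival:
  15–19: 5 × 0.0322 × 0.9512 = 0.15314
  20–24: 5 × 0.0641 × 0.9378 = 0.30056
  25–29: 5 × 0.0678 × 0.9192 = 0.31161
  30–34: 5 × 0.0397 × 0.9110 = 0.18083
  35–39: 5 × 0.0151 × 0.9091 = 0.06864
  40–44: 5 × 0.0033 × 0.8903 = 0.01469
  45–49: 5 × 0.0004 × 0.8734 = 0.00175
Sum = 1.03122
NRR = 0.49261 × 1.03122 = 0.50799
NRR < 1, so the cohort does not fully replace itself.

0.508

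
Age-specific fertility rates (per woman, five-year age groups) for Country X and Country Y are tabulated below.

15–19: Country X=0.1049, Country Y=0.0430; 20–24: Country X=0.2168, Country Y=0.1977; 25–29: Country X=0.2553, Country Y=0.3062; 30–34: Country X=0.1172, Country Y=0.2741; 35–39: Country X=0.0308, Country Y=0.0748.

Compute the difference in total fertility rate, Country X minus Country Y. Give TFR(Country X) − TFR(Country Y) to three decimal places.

Country X:
  Sum of ASFRs = 0.1049 + 0.2168 + 0.2553 + 0.1172 + 0.0308 = 0.7250
  TFR = 5 × 0.7250 = 3.625
Country Y:
  Sum of ASFRs = 0.0430 + 0.1977 + 0.3062 + 0.2741 + 0.0748 = 0.8958
  TFR = 5 × 0.8958 = 4.479
Difference = 3.625 − 4.479 = -0.854

-0.854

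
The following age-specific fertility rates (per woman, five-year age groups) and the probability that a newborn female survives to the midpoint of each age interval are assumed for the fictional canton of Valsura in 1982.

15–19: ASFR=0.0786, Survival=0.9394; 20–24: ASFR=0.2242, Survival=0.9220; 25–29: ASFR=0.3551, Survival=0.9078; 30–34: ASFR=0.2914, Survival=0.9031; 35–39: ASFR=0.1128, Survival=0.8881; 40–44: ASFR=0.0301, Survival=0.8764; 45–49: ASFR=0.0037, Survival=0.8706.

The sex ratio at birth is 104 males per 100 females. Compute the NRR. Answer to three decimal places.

2.441

Proportion female at birth = 100 / (100 + 104) = 0.49020.
Weighting each age-specific rate by interval width and survival:
  15–19: 5 × 0.0786 × 0.9394 = 0.36918
  20–24: 5 × 0.2242 × 0.9220 = 1.03356
  25–29: 5 × 0.3551 × 0.9078 = 1.61180
  30–34: 5 × 0.2914 × 0.9031 = 1.31582
  35–39: 5 × 0.1128 × 0.8881 = 0.50089
  40–44: 5 × 0.0301 × 0.8764 = 0.13190
  45–49: 5 × 0.0037 × 0.8706 = 0.01611
Sum = 4.97926
NRR = 0.49020 × 4.97926 = 2.44083
An NRR exceeding 1 indicates intrinsic growth under these rates.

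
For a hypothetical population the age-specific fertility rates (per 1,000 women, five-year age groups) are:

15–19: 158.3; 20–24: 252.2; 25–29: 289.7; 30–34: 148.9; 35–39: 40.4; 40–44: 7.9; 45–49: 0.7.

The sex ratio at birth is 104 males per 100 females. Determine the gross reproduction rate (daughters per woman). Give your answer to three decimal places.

Proportion female at birth = 100 / (100 + 104) = 0.49020.
Sum of ASFRs = 158.3 + 252.2 + 289.7 + 148.9 + 40.4 + 7.9 + 0.7 = 898.1
TFR = 5 × 898.1 / 1000 = 4.4905
GRR = 0.49020 × 4.4905 = 2.20124

2.201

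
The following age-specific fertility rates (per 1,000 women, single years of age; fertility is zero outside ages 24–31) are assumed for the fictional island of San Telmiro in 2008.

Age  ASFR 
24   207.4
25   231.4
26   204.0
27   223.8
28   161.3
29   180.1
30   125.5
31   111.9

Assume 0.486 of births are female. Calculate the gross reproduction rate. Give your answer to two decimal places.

Proportion female at birth = 0.486.
Sum of ASFRs = 207.4 + 231.4 + 204.0 + 223.8 + 161.3 + 180.1 + 125.5 + 111.9 = 1445.4
TFR = 1445.4 / 1000 = 1.4454
GRR = 0.486 × 1.4454 = 0.70246

0.70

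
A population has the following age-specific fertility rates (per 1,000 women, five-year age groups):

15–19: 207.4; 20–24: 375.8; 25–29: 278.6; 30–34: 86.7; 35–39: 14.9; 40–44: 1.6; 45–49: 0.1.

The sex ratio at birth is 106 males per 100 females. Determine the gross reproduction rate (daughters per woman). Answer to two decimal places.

Proportion female at birth = 100 / (100 + 106) = 0.48544.
Sum of ASFRs = 207.4 + 375.8 + 278.6 + 86.7 + 14.9 + 1.6 + 0.1 = 965.1
TFR = 5 × 965.1 / 1000 = 4.8255
GRR = 0.48544 × 4.8255 = 2.34249

2.34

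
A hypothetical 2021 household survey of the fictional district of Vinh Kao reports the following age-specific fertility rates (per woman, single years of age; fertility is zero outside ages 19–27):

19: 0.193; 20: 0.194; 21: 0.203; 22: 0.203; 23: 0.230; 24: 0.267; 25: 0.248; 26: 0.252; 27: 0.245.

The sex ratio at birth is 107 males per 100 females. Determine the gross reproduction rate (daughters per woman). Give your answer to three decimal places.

Proportion female at birth = 100 / (100 + 107) = 0.48309.
Sum of ASFRs = 0.193 + 0.194 + 0.203 + 0.203 + 0.230 + 0.267 + 0.248 + 0.252 + 0.245 = 2.035
TFR = 2.035
GRR = 0.48309 × 2.035 = 0.98309

0.983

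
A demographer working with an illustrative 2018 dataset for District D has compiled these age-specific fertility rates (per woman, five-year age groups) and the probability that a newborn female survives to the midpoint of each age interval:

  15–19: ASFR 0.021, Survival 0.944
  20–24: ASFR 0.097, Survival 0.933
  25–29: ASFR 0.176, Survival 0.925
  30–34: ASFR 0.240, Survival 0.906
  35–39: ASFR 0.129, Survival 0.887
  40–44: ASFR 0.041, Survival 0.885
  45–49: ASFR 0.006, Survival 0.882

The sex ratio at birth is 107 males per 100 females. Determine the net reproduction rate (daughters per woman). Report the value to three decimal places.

Proportion female at birth = 100 / (100 + 107) = 0.48309.
Survival-weighted fertility by age (5·fₓ·Sₓ):
  15–19: 5 × 0.021 × 0.944 = 0.09912
  20–24: 5 × 0.097 × 0.933 = 0.45251
  25–29: 5 × 0.176 × 0.925 = 0.81400
  30–34: 5 × 0.240 × 0.906 = 1.08720
  35–39: 5 × 0.129 × 0.887 = 0.57212
  40–44: 5 × 0.041 × 0.885 = 0.18143
  45–49: 5 × 0.006 × 0.882 = 0.02646
Sum = 3.23284
NRR = 0.48309 × 3.23284 = 1.56175
An NRR exceeding 1 indicates intrinsic growth under these rates.

1.562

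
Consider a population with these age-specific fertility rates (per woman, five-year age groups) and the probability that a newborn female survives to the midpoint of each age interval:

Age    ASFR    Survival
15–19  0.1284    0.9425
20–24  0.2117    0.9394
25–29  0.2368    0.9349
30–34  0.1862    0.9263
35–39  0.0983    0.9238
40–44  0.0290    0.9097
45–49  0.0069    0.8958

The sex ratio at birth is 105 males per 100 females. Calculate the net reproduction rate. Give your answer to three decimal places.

2.042

Proportion female at birth = 100 / (100 + 105) = 0.48780.
Survival-weighted fertility by age (5·fₓ·Sₓ):
  15–19: 5 × 0.1284 × 0.9425 = 0.60509
  20–24: 5 × 0.2117 × 0.9394 = 0.99435
  25–29: 5 × 0.2368 × 0.9349 = 1.10692
  30–34: 5 × 0.1862 × 0.9263 = 0.86239
  35–39: 5 × 0.0983 × 0.9238 = 0.45405
  40–44: 5 × 0.0290 × 0.9097 = 0.13191
  45–49: 5 × 0.0069 × 0.8958 = 0.03091
Sum = 4.18562
NRR = 0.48780 × 4.18562 = 2.04175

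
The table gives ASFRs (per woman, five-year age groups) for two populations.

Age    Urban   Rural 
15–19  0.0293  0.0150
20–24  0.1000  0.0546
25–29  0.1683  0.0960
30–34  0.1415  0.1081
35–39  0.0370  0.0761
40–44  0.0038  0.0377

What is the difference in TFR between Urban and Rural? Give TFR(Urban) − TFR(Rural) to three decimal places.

Urban:
  Sum of ASFRs = 0.0293 + 0.1000 + 0.1683 + 0.1415 + 0.0370 + 0.0038 = 0.4799
  TFR = 5 × 0.4799 = 2.3995
Rural:
  Sum of ASFRs = 0.0150 + 0.0546 + 0.0960 + 0.1081 + 0.0761 + 0.0377 = 0.3875
  TFR = 5 × 0.3875 = 1.9375
Difference = 2.3995 − 1.9375 = 0.462

0.462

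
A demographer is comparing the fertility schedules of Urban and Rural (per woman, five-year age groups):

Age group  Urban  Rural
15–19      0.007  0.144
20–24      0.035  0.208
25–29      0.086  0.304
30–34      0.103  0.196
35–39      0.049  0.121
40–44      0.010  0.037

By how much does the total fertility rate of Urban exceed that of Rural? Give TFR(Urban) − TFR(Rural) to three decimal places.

Urban:
  Sum of ASFRs = 0.007 + 0.035 + 0.086 + 0.103 + 0.049 + 0.010 = 0.290
  TFR = 5 × 0.290 = 1.45
Rural:
  Sum of ASFRs = 0.144 + 0.208 + 0.304 + 0.196 + 0.121 + 0.037 = 1.010
  TFR = 5 × 1.010 = 5.05
Difference = 1.45 − 5.05 = -3.6

-3.600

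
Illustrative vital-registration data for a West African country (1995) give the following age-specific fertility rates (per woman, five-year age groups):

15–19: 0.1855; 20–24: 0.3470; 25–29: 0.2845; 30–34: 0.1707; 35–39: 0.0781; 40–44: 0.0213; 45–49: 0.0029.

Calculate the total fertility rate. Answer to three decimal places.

5.450

Sum of ASFRs = 0.1855 + 0.3470 + 0.2845 + 0.1707 + 0.0781 + 0.0213 + 0.0029 = 1.0900
TFR = 5 × 1.0900 = 5.45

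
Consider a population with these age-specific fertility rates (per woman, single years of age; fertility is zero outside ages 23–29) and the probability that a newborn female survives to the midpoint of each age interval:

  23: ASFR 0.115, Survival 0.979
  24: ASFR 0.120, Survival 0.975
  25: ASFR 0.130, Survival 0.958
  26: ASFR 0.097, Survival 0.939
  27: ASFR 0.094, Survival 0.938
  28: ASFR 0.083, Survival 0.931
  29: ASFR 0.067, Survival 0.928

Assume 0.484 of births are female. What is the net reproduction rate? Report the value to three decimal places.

Proportion female at birth = 0.484.
Each age group contributes 1 × ASFR × survival:
  23: 1 × 0.115 × 0.979 = 0.11259
  24: 1 × 0.120 × 0.975 = 0.11700
  25: 1 × 0.130 × 0.958 = 0.12454
  26: 1 × 0.097 × 0.939 = 0.09108
  27: 1 × 0.094 × 0.938 = 0.08817
  28: 1 × 0.083 × 0.931 = 0.07727
  29: 1 × 0.067 × 0.928 = 0.06218
Sum = 0.67283
NRR = 0.484 × 0.67283 = 0.32565
An NRR under 1 implies long-run decline under these rates.

0.326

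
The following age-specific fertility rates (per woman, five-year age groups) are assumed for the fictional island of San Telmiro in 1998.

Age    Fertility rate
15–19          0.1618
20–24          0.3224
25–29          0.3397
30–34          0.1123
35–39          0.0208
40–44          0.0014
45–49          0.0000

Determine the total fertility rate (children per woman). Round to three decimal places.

Sum of ASFRs = 0.1618 + 0.3224 + 0.3397 + 0.1123 + 0.0208 + 0.0014 + 0.0000 = 0.9584
TFR = 5 × 0.9584 = 4.792

4.792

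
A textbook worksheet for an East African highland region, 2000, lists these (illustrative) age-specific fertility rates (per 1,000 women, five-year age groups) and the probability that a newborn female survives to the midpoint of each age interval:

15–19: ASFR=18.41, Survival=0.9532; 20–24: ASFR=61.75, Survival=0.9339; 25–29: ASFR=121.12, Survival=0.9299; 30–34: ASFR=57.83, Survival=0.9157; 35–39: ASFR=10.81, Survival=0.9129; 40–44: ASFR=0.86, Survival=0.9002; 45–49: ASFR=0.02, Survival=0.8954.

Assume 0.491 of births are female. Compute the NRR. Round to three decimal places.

Proportion female at birth = 0.491.
Each age group contributes 5 × ASFR × survival:
  15–19: 5 × 18.41/1000 × 0.9532 = 0.08774
  20–24: 5 × 61.75/1000 × 0.9339 = 0.28834
  25–29: 5 × 121.12/1000 × 0.9299 = 0.56315
  30–34: 5 × 57.83/1000 × 0.9157 = 0.26477
  35–39: 5 × 10.81/1000 × 0.9129 = 0.04934
  40–44: 5 × 0.86/1000 × 0.9002 = 0.00387
  45–49: 5 × 0.02/1000 × 0.8954 = 0.00009
Sum = 1.25730
NRR = 0.491 × 1.25730 = 0.61733

0.617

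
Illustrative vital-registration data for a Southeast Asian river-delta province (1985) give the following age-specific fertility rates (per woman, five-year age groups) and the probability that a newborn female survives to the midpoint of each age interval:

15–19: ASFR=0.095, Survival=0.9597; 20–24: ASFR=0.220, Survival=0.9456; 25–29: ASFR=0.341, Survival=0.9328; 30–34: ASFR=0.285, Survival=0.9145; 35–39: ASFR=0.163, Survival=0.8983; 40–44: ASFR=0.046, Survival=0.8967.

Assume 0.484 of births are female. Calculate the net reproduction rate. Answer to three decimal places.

2.579

Proportion female at birth = 0.484.
Weighting each age-specific rate by interval width and survival:
  15–19: 5 × 0.095 × 0.9597 = 0.45586
  20–24: 5 × 0.220 × 0.9456 = 1.04016
  25–29: 5 × 0.341 × 0.9328 = 1.59042
  30–34: 5 × 0.285 × 0.9145 = 1.30316
  35–39: 5 × 0.163 × 0.8983 = 0.73211
  40–44: 5 × 0.046 × 0.8967 = 0.20624
Sum = 5.32795
NRR = 0.484 × 5.32795 = 2.57873
NRR > 1, so each generation more than replaces itself.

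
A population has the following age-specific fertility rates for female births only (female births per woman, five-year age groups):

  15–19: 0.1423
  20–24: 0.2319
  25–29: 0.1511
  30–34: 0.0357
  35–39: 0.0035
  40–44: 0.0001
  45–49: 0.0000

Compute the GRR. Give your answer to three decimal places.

Sum of female ASFRs = 0.1423 + 0.2319 + 0.1511 + 0.0357 + 0.0035 + 0.0001 + 0.0000 = 0.5646
GRR = 5 × 0.5646 = 2.823

2.823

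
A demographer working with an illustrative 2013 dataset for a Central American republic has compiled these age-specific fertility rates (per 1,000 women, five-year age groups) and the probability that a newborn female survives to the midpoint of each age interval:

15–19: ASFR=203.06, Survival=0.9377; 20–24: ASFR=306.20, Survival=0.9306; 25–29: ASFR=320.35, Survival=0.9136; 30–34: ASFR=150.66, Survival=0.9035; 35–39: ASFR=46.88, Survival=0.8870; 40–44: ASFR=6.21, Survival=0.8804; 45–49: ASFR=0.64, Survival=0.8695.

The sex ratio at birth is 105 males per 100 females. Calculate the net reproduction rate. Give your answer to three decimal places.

Proportion female at birth = 100 / (100 + 105) = 0.48780.
Per-age-group product (5 × ASFR × survival probability):
  15–19: 5 × 203.06/1000 × 0.9377 = 0.95205
  20–24: 5 × 306.20/1000 × 0.9306 = 1.42475
  25–29: 5 × 320.35/1000 × 0.9136 = 1.46336
  30–34: 5 × 150.66/1000 × 0.9035 = 0.68061
  35–39: 5 × 46.88/1000 × 0.8870 = 0.20791
  40–44: 5 × 6.21/1000 × 0.8804 = 0.02734
  45–49: 5 × 0.64/1000 × 0.8695 = 0.00278
Sum = 4.75880
NRR = 0.48780 × 4.75880 = 2.32134
With NRR above 1 the population is above replacement fertility.

2.321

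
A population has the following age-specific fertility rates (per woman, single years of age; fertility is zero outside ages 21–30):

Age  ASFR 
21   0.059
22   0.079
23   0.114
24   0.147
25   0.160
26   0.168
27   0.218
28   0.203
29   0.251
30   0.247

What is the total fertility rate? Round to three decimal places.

Sum of ASFRs = 0.059 + 0.079 + 0.114 + 0.147 + 0.160 + 0.168 + 0.218 + 0.203 + 0.251 + 0.247 = 1.646
TFR = 1.646

1.646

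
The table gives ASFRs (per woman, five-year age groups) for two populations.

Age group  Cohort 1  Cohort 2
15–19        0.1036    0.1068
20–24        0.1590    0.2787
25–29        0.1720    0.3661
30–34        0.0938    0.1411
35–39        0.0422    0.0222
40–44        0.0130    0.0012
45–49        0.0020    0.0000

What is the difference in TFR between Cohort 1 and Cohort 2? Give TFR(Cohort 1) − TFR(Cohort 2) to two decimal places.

Cohort 1:
  Sum of ASFRs = 0.1036 + 0.1590 + 0.1720 + 0.0938 + 0.0422 + 0.0130 + 0.0020 = 0.5856
  TFR = 5 × 0.5856 = 2.928
Cohort 2:
  Sum of ASFRs = 0.1068 + 0.2787 + 0.3661 + 0.1411 + 0.0222 + 0.0012 + 0.0000 = 0.9161
  TFR = 5 × 0.9161 = 4.5805
Difference = 2.928 − 4.5805 = -1.6525

-1.65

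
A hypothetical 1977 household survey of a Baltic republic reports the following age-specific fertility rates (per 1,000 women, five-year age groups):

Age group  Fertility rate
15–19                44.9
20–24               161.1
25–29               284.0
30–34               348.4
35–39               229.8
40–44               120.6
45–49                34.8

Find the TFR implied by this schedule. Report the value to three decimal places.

6.118

Sum of ASFRs = 44.9 + 161.1 + 284.0 + 348.4 + 229.8 + 120.6 + 34.8 = 1223.6
TFR = 5 × 1223.6 / 1000 = 6.118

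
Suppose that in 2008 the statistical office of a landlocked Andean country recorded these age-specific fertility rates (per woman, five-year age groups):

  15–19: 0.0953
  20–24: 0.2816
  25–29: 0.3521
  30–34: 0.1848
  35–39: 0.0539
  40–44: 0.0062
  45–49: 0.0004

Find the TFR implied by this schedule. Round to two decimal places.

4.87

Sum of ASFRs = 0.0953 + 0.2816 + 0.3521 + 0.1848 + 0.0539 + 0.0062 + 0.0004 = 0.9743
TFR = 5 × 0.9743 = 4.8715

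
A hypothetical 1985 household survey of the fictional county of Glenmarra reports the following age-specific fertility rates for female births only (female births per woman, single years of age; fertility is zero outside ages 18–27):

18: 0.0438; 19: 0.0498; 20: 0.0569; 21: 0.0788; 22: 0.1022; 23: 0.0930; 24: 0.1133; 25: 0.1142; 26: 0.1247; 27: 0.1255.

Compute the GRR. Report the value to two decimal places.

0.90

Sum of female ASFRs = 0.0438 + 0.0498 + 0.0569 + 0.0788 + 0.1022 + 0.0930 + 0.1133 + 0.1142 + 0.1247 + 0.1255 = 0.9022
GRR = 0.9022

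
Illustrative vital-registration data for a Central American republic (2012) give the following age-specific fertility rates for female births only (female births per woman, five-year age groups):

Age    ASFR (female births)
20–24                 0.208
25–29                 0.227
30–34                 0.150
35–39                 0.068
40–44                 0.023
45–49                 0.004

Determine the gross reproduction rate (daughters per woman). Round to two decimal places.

3.40

Sum of female ASFRs = 0.208 + 0.227 + 0.150 + 0.068 + 0.023 + 0.004 = 0.680
GRR = 5 × 0.680 = 3.4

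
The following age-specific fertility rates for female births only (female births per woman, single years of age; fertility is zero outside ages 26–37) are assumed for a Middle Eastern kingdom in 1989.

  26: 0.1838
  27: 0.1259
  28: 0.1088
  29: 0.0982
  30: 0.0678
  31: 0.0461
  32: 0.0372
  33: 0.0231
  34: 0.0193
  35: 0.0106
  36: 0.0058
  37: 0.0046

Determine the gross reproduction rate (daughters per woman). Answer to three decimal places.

0.731

Sum of female ASFRs = 0.1838 + 0.1259 + 0.1088 + 0.0982 + 0.0678 + 0.0461 + 0.0372 + 0.0231 + 0.0193 + 0.0106 + 0.0058 + 0.0046 = 0.7312
GRR = 0.7312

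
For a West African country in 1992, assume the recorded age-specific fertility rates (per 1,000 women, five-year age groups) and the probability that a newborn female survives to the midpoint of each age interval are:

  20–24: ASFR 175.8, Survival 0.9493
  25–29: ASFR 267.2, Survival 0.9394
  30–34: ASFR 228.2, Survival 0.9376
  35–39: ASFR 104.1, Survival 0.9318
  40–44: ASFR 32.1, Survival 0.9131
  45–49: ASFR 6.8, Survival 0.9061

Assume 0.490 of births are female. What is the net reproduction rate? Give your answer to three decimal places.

1.873

Proportion female at birth = 0.490.
Each age group contributes 5 × ASFR × survival:
  20–24: 5 × 175.8/1000 × 0.9493 = 0.83443
  25–29: 5 × 267.2/1000 × 0.9394 = 1.25504
  30–34: 5 × 228.2/1000 × 0.9376 = 1.06980
  35–39: 5 × 104.1/1000 × 0.9318 = 0.48500
  40–44: 5 × 32.1/1000 × 0.9131 = 0.14655
  45–49: 5 × 6.8/1000 × 0.9061 = 0.03081
Sum = 3.82163
NRR = 0.490 × 3.82163 = 1.87260
An NRR exceeding 1 indicates intrinsic growth under these rates.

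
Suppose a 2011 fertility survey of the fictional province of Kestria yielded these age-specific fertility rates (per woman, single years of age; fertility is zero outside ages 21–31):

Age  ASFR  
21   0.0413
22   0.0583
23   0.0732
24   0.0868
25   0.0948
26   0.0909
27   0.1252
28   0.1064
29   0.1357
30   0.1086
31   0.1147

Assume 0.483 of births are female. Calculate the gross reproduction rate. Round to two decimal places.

0.50

Proportion female at birth = 0.483.
Sum of ASFRs = 0.0413 + 0.0583 + 0.0732 + 0.0868 + 0.0948 + 0.0909 + 0.1252 + 0.1064 + 0.1357 + 0.1086 + 0.1147 = 1.0359
TFR = 1.0359
GRR = 0.483 × 1.0359 = 0.50034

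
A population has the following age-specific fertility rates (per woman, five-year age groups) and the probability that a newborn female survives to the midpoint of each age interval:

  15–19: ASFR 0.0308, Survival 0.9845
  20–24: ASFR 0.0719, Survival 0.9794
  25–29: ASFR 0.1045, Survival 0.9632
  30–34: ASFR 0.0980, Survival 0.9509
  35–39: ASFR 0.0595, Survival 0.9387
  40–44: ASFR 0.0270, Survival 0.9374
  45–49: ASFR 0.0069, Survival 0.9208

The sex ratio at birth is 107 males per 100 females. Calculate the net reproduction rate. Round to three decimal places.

0.923

Proportion female at birth = 100 / (100 + 107) = 0.48309.
Weighting each age-specific rate by interval width and survival:
  15–19: 5 × 0.0308 × 0.9845 = 0.15161
  20–24: 5 × 0.0719 × 0.9794 = 0.35209
  25–29: 5 × 0.1045 × 0.9632 = 0.50327
  30–34: 5 × 0.0980 × 0.9509 = 0.46594
  35–39: 5 × 0.0595 × 0.9387 = 0.27926
  40–44: 5 × 0.0270 × 0.9374 = 0.12655
  45–49: 5 × 0.0069 × 0.9208 = 0.03177
Sum = 1.91049
NRR = 0.48309 × 1.91049 = 0.92294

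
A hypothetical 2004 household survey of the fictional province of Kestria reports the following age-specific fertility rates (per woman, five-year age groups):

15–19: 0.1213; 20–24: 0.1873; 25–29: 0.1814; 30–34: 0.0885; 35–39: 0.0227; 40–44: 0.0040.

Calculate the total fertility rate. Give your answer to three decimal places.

Sum of ASFRs = 0.1213 + 0.1873 + 0.1814 + 0.0885 + 0.0227 + 0.0040 = 0.6052
TFR = 5 × 0.6052 = 3.026

3.026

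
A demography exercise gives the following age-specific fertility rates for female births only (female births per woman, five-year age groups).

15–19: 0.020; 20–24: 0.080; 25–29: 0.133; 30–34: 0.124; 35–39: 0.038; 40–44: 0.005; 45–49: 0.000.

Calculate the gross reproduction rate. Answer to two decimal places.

2.00

Sum of female ASFRs = 0.020 + 0.080 + 0.133 + 0.124 + 0.038 + 0.005 + 0.000 = 0.400
GRR = 5 × 0.400 = 2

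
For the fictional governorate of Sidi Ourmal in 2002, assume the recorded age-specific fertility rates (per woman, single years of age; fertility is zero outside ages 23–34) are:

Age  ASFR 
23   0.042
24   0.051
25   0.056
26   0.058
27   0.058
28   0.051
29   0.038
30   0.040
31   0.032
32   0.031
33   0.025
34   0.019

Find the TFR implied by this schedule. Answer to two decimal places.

Sum of ASFRs = 0.042 + 0.051 + 0.056 + 0.058 + 0.058 + 0.051 + 0.038 + 0.040 + 0.032 + 0.031 + 0.025 + 0.019 = 0.501
TFR = 0.501

0.50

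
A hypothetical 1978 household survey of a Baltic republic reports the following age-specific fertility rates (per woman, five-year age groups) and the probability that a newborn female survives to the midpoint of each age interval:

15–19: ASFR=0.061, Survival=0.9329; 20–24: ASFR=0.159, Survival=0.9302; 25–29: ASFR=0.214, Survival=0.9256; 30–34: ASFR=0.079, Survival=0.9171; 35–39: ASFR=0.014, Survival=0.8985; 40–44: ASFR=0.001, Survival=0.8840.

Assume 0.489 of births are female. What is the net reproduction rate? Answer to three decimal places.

1.195

Proportion female at birth = 0.489.
Per-age-group product (5 × ASFR × survival probability):
  15–19: 5 × 0.061 × 0.9329 = 0.28453
  20–24: 5 × 0.159 × 0.9302 = 0.73951
  25–29: 5 × 0.214 × 0.9256 = 0.99039
  30–34: 5 × 0.079 × 0.9171 = 0.36225
  35–39: 5 × 0.014 × 0.8985 = 0.06290
  40–44: 5 × 0.001 × 0.8840 = 0.00442
Sum = 2.44400
NRR = 0.489 × 2.44400 = 1.19512
An NRR exceeding 1 indicates intrinsic growth under these rates.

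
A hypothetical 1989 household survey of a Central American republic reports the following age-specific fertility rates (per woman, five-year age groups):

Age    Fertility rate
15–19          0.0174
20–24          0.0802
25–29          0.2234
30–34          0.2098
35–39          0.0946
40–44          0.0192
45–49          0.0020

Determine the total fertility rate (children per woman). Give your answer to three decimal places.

Sum of ASFRs = 0.0174 + 0.0802 + 0.2234 + 0.2098 + 0.0946 + 0.0192 + 0.0020 = 0.6466
TFR = 5 × 0.6466 = 3.233

3.233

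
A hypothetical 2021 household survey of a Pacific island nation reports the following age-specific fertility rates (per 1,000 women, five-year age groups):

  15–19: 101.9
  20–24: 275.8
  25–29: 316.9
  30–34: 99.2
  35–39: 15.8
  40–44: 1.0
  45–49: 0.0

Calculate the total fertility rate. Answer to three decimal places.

Sum of ASFRs = 101.9 + 275.8 + 316.9 + 99.2 + 15.8 + 1.0 + 0.0 = 810.6
TFR = 5 × 810.6 / 1000 = 4.053

4.053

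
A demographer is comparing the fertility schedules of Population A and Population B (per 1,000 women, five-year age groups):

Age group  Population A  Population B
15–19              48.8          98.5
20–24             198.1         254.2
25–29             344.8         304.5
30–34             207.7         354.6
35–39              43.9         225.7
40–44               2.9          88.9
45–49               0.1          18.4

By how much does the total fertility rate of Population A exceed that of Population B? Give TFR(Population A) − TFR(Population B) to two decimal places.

Population A:
  Sum of ASFRs = 48.8 + 198.1 + 344.8 + 207.7 + 43.9 + 2.9 + 0.1 = 846.3
  TFR = 5 × 846.3 / 1000 = 4.2315
Population B:
  Sum of ASFRs = 98.5 + 254.2 + 304.5 + 354.6 + 225.7 + 88.9 + 18.4 = 1344.8
  TFR = 5 × 1344.8 / 1000 = 6.724
Difference = 4.2315 − 6.724 = -2.4925

-2.49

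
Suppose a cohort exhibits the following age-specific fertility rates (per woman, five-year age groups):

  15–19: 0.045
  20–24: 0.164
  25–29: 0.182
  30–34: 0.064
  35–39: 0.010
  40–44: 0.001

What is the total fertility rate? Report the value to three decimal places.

Sum of ASFRs = 0.045 + 0.164 + 0.182 + 0.064 + 0.010 + 0.001 = 0.466
TFR = 5 × 0.466 = 2.33

2.330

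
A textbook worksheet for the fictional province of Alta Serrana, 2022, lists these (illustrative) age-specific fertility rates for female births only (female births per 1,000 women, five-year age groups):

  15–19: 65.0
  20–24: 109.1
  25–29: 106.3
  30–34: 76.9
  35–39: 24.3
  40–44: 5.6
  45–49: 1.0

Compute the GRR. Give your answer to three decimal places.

1.941

Sum of female ASFRs = 65.0 + 109.1 + 106.3 + 76.9 + 24.3 + 5.6 + 1.0 = 388.2
GRR = 5 × 388.2 / 1000 = 1.941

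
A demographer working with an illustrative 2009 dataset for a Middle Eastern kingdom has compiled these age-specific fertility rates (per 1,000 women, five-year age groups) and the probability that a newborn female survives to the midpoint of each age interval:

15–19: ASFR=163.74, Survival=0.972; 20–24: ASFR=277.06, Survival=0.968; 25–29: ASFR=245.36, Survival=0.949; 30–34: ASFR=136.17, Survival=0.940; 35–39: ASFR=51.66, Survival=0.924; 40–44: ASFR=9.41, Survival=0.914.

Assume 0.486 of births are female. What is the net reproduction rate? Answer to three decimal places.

2.052

Proportion female at birth = 0.486.
Survival-weighted fertility by age (5·fₓ·Sₓ):
  15–19: 5 × 163.74/1000 × 0.972 = 0.79578
  20–24: 5 × 277.06/1000 × 0.968 = 1.34097
  25–29: 5 × 245.36/1000 × 0.949 = 1.16423
  30–34: 5 × 136.17/1000 × 0.940 = 0.64000
  35–39: 5 × 51.66/1000 × 0.924 = 0.23867
  40–44: 5 × 9.41/1000 × 0.914 = 0.04300
Sum = 4.22265
NRR = 0.486 × 4.22265 = 2.05221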